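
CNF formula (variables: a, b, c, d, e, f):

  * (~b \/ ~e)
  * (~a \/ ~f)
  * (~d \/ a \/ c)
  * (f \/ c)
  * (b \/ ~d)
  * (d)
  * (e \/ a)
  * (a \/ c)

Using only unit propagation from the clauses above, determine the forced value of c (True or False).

(d) is a unit clause: d = True.
(b \/ ~d) with d = True leaves only b, so b = True.
In (~e \/ ~b), ~b is now false; ~e must hold, so e = False.
(a \/ e) with e = False leaves only a, so a = True.
(~a \/ ~f): since a = True, the clause reduces to (~f). f = False.
In (c \/ f), f is now false; c must hold, so c = True.

True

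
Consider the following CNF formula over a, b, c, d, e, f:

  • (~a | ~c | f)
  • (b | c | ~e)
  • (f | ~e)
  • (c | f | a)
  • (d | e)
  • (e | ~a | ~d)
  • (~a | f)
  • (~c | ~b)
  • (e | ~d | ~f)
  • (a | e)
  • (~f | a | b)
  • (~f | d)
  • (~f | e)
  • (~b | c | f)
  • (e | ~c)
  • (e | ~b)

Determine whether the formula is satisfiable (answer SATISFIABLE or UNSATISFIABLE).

SATISFIABLE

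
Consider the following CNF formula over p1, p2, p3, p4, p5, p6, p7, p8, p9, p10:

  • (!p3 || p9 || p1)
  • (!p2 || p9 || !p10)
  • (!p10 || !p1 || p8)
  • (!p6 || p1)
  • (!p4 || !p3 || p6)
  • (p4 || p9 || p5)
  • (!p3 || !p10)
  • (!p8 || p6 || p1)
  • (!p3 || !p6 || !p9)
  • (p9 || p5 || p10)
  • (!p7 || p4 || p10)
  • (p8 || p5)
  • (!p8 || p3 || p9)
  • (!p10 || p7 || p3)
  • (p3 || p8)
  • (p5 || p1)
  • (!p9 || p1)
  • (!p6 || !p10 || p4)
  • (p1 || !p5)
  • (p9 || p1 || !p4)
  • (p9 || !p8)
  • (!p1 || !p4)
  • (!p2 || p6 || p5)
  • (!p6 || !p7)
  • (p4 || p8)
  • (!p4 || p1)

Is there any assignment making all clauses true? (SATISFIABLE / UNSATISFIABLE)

SATISFIABLE

Branch on p1: take p1 = True.
  then p4 is forced to False.
  then p8 is forced to True.
  then p9 is forced to True.
Branch on p2: take p2 = True.
Branch on p3: take p3 = False.
The remaining clauses are satisfied by p5 = True, p6 = False, p7 = True, p10 = True.
So p1=True  p2=True  p3=False  p4=False  p5=True  p6=False  p7=True  p8=True  p9=True  p10=True is a satisfying assignment.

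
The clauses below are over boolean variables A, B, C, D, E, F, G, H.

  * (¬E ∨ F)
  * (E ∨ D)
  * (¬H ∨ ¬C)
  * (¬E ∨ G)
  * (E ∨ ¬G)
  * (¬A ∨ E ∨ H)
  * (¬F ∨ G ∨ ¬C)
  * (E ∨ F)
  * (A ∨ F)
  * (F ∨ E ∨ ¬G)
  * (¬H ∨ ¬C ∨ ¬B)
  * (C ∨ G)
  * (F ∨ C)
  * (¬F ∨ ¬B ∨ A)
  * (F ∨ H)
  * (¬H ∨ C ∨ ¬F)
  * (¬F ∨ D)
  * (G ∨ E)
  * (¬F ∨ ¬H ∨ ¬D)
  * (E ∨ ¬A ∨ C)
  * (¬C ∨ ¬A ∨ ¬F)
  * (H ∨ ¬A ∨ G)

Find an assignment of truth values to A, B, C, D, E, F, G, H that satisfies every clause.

A = 1  B = 1  C = 0  D = 1  E = 1  F = 1  G = 1  H = 0

Try A = True.
Set B = True and propagate.
For the remaining variables, C = False, D = True, E = True, F = True, G = True, H = False works.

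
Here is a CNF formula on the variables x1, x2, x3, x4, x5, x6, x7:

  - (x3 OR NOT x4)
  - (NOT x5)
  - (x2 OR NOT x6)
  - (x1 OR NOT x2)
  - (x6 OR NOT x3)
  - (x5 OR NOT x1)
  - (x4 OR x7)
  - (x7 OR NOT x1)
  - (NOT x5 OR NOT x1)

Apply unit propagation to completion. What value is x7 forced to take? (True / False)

Unit clause (NOT x5) sets x5 = False.
(NOT x1 OR x5): since x5 = False, the clause reduces to (NOT x1). x1 = False.
(x1 OR NOT x2) with x1 = False leaves only NOT x2, so x2 = False.
In (x2 OR NOT x6), x2 is now false; NOT x6 must hold, so x6 = False.
From (NOT x3 OR x6) and x6 = False: x3 = False.
From (x3 OR NOT x4) and x3 = False: x4 = False.
In (x7 OR x4), x4 is now false; x7 must hold, so x7 = True.

True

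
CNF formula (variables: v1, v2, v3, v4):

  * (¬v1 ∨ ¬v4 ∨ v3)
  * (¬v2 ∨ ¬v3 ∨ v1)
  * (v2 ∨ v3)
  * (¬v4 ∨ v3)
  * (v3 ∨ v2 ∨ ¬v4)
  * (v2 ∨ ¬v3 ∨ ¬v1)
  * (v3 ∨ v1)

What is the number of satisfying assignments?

The models are:
  v1=F v2=F v3=T v4=F
  v1=F v2=F v3=T v4=T
  v1=T v2=T v3=F v4=F
  v1=T v2=T v3=T v4=F
  v1=T v2=T v3=T v4=T
That's 5 in total.

5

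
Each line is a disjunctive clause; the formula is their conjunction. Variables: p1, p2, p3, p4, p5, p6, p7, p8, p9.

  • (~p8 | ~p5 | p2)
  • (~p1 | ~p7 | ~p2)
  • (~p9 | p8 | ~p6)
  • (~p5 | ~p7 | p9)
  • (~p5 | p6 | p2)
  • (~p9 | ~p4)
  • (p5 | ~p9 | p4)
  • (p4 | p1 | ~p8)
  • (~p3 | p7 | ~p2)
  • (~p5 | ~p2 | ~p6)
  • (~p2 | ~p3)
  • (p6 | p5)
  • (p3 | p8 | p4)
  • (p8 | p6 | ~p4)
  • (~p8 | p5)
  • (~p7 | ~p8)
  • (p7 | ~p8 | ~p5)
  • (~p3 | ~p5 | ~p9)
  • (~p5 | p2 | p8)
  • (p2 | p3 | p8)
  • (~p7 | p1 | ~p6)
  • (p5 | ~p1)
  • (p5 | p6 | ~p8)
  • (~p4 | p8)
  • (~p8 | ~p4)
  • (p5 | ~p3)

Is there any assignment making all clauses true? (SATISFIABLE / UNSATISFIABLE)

UNSATISFIABLE

p5 = True:
  p8 = True:
    propagation gives p2=True, p6=False, p3=False, p7=False; an empty clause results — contradiction.
  p8 = False:
    propagation gives p2=True, p6=False, p3=False, p4=True; an empty clause results — contradiction.
p5 = False:
  propagation gives p6=True, p8=False, p9=False, p1=False; an empty clause results — contradiction.
Every branch closes, so no satisfying assignment exists.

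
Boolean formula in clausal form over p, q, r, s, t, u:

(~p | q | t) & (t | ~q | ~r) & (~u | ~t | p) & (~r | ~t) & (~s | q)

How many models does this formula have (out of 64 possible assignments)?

21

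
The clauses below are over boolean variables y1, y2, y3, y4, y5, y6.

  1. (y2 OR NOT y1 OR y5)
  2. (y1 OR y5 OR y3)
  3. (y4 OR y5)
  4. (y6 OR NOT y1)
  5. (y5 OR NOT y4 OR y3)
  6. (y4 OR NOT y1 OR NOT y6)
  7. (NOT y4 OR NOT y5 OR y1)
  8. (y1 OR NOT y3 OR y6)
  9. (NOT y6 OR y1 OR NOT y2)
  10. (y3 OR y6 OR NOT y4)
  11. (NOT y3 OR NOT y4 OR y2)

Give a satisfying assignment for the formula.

y1=T  y2=T  y3=T  y4=T  y5=T  y6=T

Try y1 = True.
  then y6 is forced to True.
  then y4 is forced to True.
Set y2 = True and propagate.
Set y3 = True and propagate.
y5 is now unconstrained; take y5 = True.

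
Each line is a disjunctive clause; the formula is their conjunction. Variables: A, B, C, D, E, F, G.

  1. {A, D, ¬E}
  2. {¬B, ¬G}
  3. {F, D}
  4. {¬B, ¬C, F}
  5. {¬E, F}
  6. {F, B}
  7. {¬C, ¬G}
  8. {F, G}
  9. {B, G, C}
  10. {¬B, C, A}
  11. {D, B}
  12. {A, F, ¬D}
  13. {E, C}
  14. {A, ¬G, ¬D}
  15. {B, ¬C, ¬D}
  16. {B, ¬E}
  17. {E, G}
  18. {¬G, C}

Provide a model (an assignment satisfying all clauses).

Pure literal: F appears only positively; assign F = True.
Try A = False.
Try B = True.
  then G is forced to False.
  then C is forced to True.
  then E is forced to True.
  then D is forced to True.
Every clause has at least one true literal under this assignment.

A = False, B = True, C = True, D = True, E = True, F = True, G = False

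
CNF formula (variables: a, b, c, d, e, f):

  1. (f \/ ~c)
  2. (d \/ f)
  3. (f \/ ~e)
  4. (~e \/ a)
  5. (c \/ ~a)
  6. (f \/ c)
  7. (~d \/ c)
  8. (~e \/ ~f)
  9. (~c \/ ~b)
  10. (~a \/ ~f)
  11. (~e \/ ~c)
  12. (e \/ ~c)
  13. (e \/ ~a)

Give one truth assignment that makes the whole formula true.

a=0, b=1, c=0, d=0, e=0, f=1

Branch on a: take a = False.
  then e is forced to False.
  then c is forced to False.
  then f is forced to True.
  then d is forced to False.
b is now unconstrained; take b = True.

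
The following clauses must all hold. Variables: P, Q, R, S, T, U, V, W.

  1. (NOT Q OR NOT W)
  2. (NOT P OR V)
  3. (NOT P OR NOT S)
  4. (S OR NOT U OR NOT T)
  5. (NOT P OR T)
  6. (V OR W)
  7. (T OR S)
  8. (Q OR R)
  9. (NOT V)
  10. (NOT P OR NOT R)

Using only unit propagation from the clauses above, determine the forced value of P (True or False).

False

Unit clause (NOT V) sets V = False.
(V OR NOT P): since V = False, the clause reduces to (NOT P). P = False.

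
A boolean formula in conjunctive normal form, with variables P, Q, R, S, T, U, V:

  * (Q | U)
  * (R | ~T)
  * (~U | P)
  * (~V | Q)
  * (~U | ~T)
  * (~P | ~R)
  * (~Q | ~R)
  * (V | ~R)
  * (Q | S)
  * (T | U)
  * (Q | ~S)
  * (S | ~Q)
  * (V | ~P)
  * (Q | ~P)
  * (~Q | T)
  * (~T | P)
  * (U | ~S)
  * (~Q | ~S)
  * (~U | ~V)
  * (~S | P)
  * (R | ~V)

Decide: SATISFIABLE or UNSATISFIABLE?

UNSATISFIABLE

Q = True:
  propagation gives R=False, T=False; an empty clause results — contradiction.
Q = False:
  propagation gives U=True, P=True; an empty clause results — contradiction.
Every branch closes, so no satisfying assignment exists.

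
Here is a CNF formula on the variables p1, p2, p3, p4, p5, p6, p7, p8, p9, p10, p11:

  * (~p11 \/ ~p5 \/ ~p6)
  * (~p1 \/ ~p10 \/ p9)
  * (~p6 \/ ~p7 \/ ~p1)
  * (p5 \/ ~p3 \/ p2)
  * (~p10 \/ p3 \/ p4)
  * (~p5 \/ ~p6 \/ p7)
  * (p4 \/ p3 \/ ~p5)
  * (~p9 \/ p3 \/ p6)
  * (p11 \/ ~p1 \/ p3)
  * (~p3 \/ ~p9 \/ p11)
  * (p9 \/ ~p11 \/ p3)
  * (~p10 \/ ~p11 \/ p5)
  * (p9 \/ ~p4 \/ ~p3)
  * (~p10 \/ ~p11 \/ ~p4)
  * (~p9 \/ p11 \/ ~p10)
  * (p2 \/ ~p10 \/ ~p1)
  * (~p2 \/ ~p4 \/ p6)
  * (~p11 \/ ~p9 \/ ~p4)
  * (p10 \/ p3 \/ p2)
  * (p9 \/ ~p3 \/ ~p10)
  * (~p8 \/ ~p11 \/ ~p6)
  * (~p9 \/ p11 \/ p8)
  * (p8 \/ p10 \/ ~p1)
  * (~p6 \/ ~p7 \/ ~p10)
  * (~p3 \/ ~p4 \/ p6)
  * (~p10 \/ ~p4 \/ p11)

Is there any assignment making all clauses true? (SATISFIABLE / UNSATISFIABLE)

SATISFIABLE

Pure literal: p1 appears only negated; assign p1 = False.
Try p2 = True.
For the remaining variables, p3 = False, p4 = True, p5 = True, p6 = True, p7 = True, p8 = False, p9 = False, p10 = False, p11 = False works.
So p1=0, p2=1, p3=0, p4=1, p5=1, p6=1, p7=1, p8=0, p9=0, p10=0, p11=0 is a satisfying assignment.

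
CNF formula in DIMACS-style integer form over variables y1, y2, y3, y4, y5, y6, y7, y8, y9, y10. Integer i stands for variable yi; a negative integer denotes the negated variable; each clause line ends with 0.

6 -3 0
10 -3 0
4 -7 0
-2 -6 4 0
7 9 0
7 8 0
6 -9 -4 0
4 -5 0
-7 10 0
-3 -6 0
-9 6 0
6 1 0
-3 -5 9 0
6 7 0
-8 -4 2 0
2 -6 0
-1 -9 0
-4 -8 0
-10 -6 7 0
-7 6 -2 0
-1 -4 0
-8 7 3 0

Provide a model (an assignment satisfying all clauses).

y1 = 0, y2 = 1, y3 = 0, y4 = 1, y5 = 0, y6 = 1, y7 = 1, y8 = 0, y9 = 0, y10 = 1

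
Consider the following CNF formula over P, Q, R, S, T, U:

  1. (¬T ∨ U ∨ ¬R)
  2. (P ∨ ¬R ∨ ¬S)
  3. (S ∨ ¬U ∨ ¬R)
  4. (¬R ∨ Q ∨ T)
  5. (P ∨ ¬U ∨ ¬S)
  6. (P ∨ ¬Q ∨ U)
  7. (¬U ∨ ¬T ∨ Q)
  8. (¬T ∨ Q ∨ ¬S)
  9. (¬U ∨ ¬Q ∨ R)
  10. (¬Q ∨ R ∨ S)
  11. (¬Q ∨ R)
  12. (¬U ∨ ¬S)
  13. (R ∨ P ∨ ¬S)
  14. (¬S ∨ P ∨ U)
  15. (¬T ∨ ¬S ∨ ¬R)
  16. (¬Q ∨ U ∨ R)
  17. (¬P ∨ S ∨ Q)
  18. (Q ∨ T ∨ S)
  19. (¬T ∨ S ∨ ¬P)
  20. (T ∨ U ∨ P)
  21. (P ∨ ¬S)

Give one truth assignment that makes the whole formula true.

P=True, Q=True, R=True, S=False, T=False, U=False

Set P = True and propagate.
Set Q = True and propagate.
  then R is forced to True.
Try S = False.
  then U is forced to False.
  then T is forced to False.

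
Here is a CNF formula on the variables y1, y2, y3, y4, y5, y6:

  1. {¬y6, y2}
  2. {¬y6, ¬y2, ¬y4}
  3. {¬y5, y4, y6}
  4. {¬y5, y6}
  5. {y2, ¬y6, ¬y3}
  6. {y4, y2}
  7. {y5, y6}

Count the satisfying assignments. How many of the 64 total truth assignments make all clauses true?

Split on y6, then y2.
  y6=T, y2=T: forces y4=F; y1, y3, y5 free → 2^3 = 8.
  y6=T, y2=F: a clause becomes empty — 0.
  y6=F, y2=T: a clause becomes empty — 0.
  y6=F, y2=F: a clause becomes empty — 0.
Total: 8 + 0 + 0 + 0 = 8.

8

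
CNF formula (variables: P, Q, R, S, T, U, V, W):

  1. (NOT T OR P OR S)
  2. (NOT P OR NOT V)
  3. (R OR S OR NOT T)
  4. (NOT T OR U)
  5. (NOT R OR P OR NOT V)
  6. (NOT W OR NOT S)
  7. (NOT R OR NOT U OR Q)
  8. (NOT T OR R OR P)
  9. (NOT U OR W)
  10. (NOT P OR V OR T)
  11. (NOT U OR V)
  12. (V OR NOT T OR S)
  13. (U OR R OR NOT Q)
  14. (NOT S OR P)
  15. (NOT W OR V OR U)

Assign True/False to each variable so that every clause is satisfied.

P=0, Q=0, R=0, S=0, T=0, U=0, V=1, W=0

Try P = False.
  then S is forced to False.
  then T is forced to False.
Branch on Q: take Q = False.
Set R = False and propagate.
The remaining clauses are satisfied by U = False, V = True, W = False.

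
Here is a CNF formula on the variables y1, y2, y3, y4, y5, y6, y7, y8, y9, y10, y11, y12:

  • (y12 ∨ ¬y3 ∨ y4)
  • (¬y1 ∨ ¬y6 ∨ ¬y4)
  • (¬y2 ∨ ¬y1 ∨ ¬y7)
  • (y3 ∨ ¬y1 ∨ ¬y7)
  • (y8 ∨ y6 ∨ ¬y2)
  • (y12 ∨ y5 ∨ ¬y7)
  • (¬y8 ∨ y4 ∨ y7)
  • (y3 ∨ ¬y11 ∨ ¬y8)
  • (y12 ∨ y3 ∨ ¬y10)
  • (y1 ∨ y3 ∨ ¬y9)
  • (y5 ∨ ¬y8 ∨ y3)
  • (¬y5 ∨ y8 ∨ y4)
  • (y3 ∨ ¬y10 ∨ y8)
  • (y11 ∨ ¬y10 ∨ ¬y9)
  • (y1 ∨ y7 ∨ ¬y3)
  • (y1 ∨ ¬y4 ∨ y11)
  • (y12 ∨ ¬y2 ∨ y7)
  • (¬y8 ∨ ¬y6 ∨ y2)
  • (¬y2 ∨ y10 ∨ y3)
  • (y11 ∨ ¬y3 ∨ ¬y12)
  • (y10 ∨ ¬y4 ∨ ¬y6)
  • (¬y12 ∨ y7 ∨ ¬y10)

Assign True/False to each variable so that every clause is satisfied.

Pure literal: y9 appears only negated; assign y9 = False.
Branch on y1: take y1 = False.
The remaining clauses are satisfied by y2 = False, y3 = True, y4 = True, y5 = True, y6 = False, y7 = True, y8 = False, y10 = False, y11 = True, y12 = True.

y1=F, y2=F, y3=T, y4=T, y5=T, y6=F, y7=T, y8=F, y9=F, y10=F, y11=T, y12=T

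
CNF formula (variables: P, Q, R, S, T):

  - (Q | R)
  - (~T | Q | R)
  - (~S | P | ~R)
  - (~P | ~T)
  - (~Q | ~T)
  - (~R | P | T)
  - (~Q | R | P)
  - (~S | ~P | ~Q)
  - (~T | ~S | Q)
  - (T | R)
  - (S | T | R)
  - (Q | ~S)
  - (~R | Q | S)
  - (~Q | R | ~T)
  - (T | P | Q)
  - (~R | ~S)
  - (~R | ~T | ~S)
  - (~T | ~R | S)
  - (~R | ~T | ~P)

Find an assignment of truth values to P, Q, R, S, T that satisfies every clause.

P = True, Q = True, R = True, S = False, T = False

Check each clause:
  1. (Q | R) — Q is true.
  2. (Q | R | ~T) — R is true.
  3. (~R | ~S | P) — P is true.
  4. (~T | ~P) — ~T is true.
  5. (~T | ~Q) — ~T is true.
  6. (P | ~R | T) — P is true.
  7. (P | R | ~Q) — P is true.
  8. (~Q | ~S | ~P) — ~S is true.
  9. (Q | ~T | ~S) — Q is true.
  10. (T | R) — R is true.
  11. (R | T | S) — R is true.
  12. (~S | Q) — Q is true.
  13. (S | ~R | Q) — Q is true.
  14. (R | ~T | ~Q) — R is true.
  15. (P | Q | T) — P is true.
  16. (~S | ~R) — ~S is true.
  17. (~S | ~T | ~R) — ~T is true.
  18. (S | ~T | ~R) — ~T is true.
  19. (~P | ~R | ~T) — ~T is true.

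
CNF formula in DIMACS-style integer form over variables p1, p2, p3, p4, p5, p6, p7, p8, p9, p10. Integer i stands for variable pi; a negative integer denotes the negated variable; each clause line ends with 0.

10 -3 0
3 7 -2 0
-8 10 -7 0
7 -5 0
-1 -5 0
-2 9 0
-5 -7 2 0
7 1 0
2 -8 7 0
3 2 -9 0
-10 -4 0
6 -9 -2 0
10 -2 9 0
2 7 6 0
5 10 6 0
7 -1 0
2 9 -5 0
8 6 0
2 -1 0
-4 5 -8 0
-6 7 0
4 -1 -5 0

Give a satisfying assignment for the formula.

p1 = False, p2 = True, p3 = True, p4 = False, p5 = False, p6 = True, p7 = True, p8 = True, p9 = True, p10 = True

Check each clause:
  1. (p10 OR NOT p3) — p10 is true.
  2. (p7 OR p3 OR NOT p2) — p3 is true.
  3. (NOT p8 OR NOT p7 OR p10) — p10 is true.
  4. (NOT p5 OR p7) — NOT p5 is true.
  5. (NOT p5 OR NOT p1) — NOT p5 is true.
  6. (p9 OR NOT p2) — p9 is true.
  7. (NOT p5 OR p2 OR NOT p7) — p2 is true.
  8. (p1 OR p7) — p7 is true.
  9. (p2 OR p7 OR NOT p8) — p2 is true.
  10. (p2 OR NOT p9 OR p3) — p2 is true.
  11. (NOT p4 OR NOT p10) — NOT p4 is true.
  12. (NOT p2 OR p6 OR NOT p9) — p6 is true.
  13. (p9 OR p10 OR NOT p2) — p9 is true.
  14. (p7 OR p2 OR p6) — p2 is true.
  15. (p6 OR p10 OR p5) — p10 is true.
  16. (p7 OR NOT p1) — NOT p1 is true.
  17. (p9 OR p2 OR NOT p5) — p9 is true.
  18. (p6 OR p8) — p8 is true.
  19. (p2 OR NOT p1) — p2 is true.
  20. (NOT p4 OR NOT p8 OR p5) — NOT p4 is true.
  21. (p7 OR NOT p6) — p7 is true.
  22. (NOT p5 OR p4 OR NOT p1) — NOT p5 is true.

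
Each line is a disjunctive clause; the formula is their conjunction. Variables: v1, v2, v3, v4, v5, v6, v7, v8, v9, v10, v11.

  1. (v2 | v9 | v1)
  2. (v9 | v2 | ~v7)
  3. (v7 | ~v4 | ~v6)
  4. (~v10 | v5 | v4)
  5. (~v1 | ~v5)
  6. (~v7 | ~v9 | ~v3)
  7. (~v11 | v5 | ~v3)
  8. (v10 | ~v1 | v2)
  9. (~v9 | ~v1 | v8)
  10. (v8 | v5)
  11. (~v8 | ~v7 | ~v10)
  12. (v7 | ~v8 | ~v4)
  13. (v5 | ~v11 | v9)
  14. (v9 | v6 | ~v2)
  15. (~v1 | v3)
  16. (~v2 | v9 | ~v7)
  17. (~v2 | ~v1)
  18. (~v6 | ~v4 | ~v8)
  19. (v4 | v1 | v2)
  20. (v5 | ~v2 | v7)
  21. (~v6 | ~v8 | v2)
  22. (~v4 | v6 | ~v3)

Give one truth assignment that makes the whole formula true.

v1 = False  v2 = True  v3 = False  v4 = False  v5 = True  v6 = True  v7 = False  v8 = False  v9 = True  v10 = False  v11 = False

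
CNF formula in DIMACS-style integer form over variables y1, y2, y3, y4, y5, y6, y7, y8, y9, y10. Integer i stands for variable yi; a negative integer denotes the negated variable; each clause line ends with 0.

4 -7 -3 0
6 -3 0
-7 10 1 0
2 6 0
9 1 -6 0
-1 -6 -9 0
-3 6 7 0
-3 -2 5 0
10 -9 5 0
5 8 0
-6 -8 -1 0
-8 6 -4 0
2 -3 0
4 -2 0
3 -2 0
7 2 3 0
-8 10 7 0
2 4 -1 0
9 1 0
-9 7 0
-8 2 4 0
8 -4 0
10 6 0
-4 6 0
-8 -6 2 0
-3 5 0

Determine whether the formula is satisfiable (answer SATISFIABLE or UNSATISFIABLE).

SATISFIABLE

Pure literal: y5 appears only positively; assign y5 = True.
Pure literal: y10 appears only positively; assign y10 = True.
Set y1 = False and propagate.
  then y9 is forced to True.
  then y7 is forced to True.
Set y2 = False and propagate.
  then y6 is forced to True.
  then y3 is forced to False.
  then y8 is forced to False.
  then y4 is forced to False.
Every clause has at least one true literal under this assignment.
So y1=F  y2=F  y3=F  y4=F  y5=T  y6=T  y7=T  y8=F  y9=T  y10=T is a satisfying assignment.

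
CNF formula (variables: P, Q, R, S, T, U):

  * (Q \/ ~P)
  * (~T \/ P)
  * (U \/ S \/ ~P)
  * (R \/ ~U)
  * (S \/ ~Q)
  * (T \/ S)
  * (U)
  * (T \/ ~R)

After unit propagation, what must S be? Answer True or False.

(U) stands alone — U = True.
(R \/ ~U): since U = True, the clause reduces to (R). R = True.
(T \/ ~R): since R = True, the clause reduces to (T). T = True.
(P \/ ~T) with T = True leaves only P, so P = True.
(~P \/ Q) with P = True leaves only Q, so Q = True.
In (~Q \/ S), ~Q is now false; S must hold, so S = True.

True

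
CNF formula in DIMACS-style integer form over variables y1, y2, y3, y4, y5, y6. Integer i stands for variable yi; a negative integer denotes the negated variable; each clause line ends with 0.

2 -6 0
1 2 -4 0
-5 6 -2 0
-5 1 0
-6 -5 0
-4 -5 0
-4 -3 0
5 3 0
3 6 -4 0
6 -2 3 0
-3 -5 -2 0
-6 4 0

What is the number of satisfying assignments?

6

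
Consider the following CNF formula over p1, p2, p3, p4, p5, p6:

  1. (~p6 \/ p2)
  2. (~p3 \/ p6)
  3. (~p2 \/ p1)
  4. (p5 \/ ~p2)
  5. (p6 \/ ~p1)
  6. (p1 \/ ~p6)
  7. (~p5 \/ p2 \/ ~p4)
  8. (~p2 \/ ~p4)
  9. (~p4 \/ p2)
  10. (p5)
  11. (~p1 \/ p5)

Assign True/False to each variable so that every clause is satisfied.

p1=F  p2=F  p3=F  p4=F  p5=T  p6=F

Check each clause:
  1. (p2 \/ ~p6) — ~p6 is true.
  2. (~p3 \/ p6) — ~p3 is true.
  3. (p1 \/ ~p2) — ~p2 is true.
  4. (p5 \/ ~p2) — p5 is true.
  5. (p6 \/ ~p1) — ~p1 is true.
  6. (p1 \/ ~p6) — ~p6 is true.
  7. (~p5 \/ p2 \/ ~p4) — ~p4 is true.
  8. (~p2 \/ ~p4) — ~p4 is true.
  9. (~p4 \/ p2) — ~p4 is true.
  10. (p5) — p5 is true.
  11. (p5 \/ ~p1) — p5 is true.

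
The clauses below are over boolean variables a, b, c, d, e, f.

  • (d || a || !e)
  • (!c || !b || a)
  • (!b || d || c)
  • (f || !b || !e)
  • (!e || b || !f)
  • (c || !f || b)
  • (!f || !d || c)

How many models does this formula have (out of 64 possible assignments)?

26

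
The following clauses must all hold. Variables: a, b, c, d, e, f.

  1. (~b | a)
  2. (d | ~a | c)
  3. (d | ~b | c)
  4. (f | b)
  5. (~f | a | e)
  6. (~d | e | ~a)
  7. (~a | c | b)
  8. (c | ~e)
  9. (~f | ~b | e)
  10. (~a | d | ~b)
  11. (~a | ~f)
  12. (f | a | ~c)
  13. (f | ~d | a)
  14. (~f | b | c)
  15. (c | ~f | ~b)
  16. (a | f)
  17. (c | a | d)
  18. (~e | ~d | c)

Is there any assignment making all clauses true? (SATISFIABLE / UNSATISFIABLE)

SATISFIABLE

Set a = False and propagate.
  then b is forced to False.
  then f is forced to True.
  then e is forced to True.
  then c is forced to True.
d is now unconstrained; take d = True.
So a = False, b = False, c = True, d = True, e = True, f = True is a satisfying assignment.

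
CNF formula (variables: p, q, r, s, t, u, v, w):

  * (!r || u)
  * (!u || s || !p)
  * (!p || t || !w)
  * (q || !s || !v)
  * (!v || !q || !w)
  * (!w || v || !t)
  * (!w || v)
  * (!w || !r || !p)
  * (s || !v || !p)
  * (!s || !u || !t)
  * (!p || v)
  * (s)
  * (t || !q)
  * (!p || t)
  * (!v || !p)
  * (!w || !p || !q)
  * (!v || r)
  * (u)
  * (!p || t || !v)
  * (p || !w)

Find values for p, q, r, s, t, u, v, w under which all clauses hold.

p=F, q=F, r=F, s=T, t=F, u=T, v=F, w=F

Check each clause:
  1. (!r || u) — !r is true.
  2. (!p || s || !u) — s is true.
  3. (!p || t || !w) — !w is true.
  4. (q || !v || !s) — !v is true.
  5. (!w || !v || !q) — !w is true.
  6. (!w || v || !t) — !w is true.
  7. (!w || v) — !w is true.
  8. (!r || !p || !w) — !w is true.
  9. (!p || !v || s) — !v is true.
  10. (!t || !u || !s) — !t is true.
  11. (!p || v) — !p is true.
  12. (s) — s is true.
  13. (t || !q) — !q is true.
  14. (!p || t) — !p is true.
  15. (!v || !p) — !v is true.
  16. (!w || !p || !q) — !w is true.
  17. (!v || r) — !v is true.
  18. (u) — u is true.
  19. (!p || !v || t) — !v is true.
  20. (p || !w) — !w is true.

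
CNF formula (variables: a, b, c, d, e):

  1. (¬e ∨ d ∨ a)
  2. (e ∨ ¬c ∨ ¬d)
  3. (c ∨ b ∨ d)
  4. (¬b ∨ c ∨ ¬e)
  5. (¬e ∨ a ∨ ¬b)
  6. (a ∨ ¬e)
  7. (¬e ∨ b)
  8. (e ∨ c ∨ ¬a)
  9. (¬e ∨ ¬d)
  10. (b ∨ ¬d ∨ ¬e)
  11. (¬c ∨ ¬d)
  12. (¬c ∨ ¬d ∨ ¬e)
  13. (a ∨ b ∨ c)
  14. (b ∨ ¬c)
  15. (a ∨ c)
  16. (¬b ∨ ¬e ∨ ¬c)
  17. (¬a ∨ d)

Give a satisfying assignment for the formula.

Set a = False and propagate.
  then e is forced to False.
  then c is forced to True.
  then d is forced to False.
  then b is forced to True.

a=False, b=True, c=True, d=False, e=False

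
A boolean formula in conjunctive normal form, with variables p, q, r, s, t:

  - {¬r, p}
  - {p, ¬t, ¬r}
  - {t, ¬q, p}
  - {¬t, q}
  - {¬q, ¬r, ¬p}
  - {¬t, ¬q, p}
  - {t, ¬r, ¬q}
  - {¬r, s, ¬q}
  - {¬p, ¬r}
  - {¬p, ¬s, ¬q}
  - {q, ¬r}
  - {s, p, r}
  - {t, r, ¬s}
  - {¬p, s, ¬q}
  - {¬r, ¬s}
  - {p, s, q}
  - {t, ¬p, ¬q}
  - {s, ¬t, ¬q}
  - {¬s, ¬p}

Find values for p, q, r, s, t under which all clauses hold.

p=T, q=F, r=F, s=F, t=F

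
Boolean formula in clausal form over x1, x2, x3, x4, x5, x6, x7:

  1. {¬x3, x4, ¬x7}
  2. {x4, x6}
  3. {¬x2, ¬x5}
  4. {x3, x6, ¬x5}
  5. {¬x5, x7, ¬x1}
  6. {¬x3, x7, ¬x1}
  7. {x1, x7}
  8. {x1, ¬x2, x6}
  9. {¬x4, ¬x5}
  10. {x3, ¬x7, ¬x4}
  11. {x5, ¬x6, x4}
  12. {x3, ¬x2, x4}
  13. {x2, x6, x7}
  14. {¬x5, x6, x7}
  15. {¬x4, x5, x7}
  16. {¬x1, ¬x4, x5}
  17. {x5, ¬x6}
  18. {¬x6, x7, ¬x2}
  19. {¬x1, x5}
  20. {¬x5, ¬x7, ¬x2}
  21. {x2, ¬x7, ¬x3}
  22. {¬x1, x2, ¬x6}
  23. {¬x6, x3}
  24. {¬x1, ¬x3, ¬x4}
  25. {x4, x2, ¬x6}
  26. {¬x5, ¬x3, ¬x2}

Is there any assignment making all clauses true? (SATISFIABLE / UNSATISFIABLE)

UNSATISFIABLE

x5 = True:
  propagation gives x2=False, x4=False, x6=True; an empty clause results — contradiction.
x5 = False:
  propagation gives x6=False, x4=True, x7=True, x3=True; an empty clause results — contradiction.
Every branch closes, so no satisfying assignment exists.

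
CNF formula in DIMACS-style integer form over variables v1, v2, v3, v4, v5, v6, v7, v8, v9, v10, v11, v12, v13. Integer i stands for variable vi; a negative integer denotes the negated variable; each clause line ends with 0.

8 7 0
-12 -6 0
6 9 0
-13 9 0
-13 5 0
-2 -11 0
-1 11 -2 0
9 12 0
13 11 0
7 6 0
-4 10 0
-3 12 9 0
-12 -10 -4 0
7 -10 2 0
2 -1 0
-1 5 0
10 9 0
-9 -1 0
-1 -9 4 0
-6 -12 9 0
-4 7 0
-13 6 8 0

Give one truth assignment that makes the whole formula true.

v1=F  v2=T  v3=T  v4=F  v5=T  v6=F  v7=T  v8=T  v9=T  v10=T  v11=F  v12=F  v13=T

v1 occurs only negated in the remaining clauses — set v1 = False.
v5 occurs only positively in the remaining clauses — set v5 = True.
Set v2 = True and propagate.
  then v11 is forced to False.
  then v13 is forced to True.
  then v9 is forced to True.
Branch on v4: take v4 = False.
The remaining clauses are satisfied by v3 = True, v6 = False, v7 = True, v8 = True, v10 = True, v12 = False.
Check each clause:
  1. {v8, v7} — v8 is true.
  2. {¬v12, ¬v6} — ¬v6 is true.
  3. {v6, v9} — v9 is true.
  4. {v9, ¬v13} — v9 is true.
  5. {¬v13, v5} — v5 is true.
  6. {¬v11, ¬v2} — ¬v11 is true.
  7. {¬v2, v11, ¬v1} — ¬v1 is true.
  8. {v12, v9} — v9 is true.
  9. {v11, v13} — v13 is true.
  10. {v6, v7} — v7 is true.
  11. {v10, ¬v4} — v10 is true.
  12. {v9, ¬v3, v12} — v9 is true.
  13. {¬v4, ¬v10, ¬v12} — ¬v12 is true.
  14. {v2, v7, ¬v10} — v2 is true.
  15. {v2, ¬v1} — v2 is true.
  16. {¬v1, v5} — v5 is true.
  17. {v9, v10} — v9 is true.
  18. {¬v9, ¬v1} — ¬v1 is true.
  19. {¬v1, v4, ¬v9} — ¬v1 is true.
  20. {¬v12, v9, ¬v6} — v9 is true.
  21. {¬v4, v7} — ¬v4 is true.
  22. {¬v13, v8, v6} — v8 is true.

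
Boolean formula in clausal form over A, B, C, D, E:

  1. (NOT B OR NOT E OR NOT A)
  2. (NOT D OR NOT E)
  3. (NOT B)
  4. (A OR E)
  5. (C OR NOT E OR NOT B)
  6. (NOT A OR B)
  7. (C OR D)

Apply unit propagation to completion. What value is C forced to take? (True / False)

True

(NOT B) is a unit clause: B = False.
In (B OR NOT A), B is now false; NOT A must hold, so A = False.
From (E OR A) and A = False: E = True.
From (NOT D OR NOT E) and E = True: D = False.
(D OR C): since D = False, the clause reduces to (C). C = True.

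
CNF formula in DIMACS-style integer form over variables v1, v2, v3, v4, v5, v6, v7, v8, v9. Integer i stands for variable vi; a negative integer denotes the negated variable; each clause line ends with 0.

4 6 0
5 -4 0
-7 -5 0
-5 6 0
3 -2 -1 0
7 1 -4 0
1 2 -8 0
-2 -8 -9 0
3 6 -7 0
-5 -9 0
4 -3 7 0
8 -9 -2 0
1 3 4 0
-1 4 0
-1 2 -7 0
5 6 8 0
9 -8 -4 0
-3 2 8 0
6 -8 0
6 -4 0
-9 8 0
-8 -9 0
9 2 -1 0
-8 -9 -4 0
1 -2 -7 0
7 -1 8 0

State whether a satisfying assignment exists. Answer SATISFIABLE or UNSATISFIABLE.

UNSATISFIABLE

v8 = True:
  propagation gives v6=True, v9=False, v4=False, v1=False; an empty clause results — contradiction.
v8 = False:
  v1 = True:
    propagation gives v4=True, v5=True, v7=False; an empty clause results — contradiction.
  v1 = False:
    v4 = True:
      propagation gives v5=True, v7=False; contradiction.
    v4 = False:
      propagation gives v6=True, v3=True, v7=True; contradiction.
Every branch closes, so no satisfying assignment exists.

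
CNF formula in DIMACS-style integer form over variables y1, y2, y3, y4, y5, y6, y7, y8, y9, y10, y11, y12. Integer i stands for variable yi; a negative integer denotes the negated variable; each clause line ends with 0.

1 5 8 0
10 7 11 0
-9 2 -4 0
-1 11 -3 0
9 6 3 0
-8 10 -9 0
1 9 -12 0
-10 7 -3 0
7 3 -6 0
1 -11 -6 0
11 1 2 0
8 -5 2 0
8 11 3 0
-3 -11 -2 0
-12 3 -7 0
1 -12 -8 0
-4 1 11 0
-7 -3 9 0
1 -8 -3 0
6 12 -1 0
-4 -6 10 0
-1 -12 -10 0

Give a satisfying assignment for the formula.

y1 = True, y2 = False, y3 = False, y4 = False, y5 = True, y6 = True, y7 = True, y8 = True, y9 = False, y10 = False, y11 = True, y12 = False

y4 occurs only negated in the remaining clauses — set y4 = False.
Branch on y1: take y1 = True.
The remaining clauses are satisfied by y2 = False, y3 = False, y5 = True, y6 = True, y7 = True, y8 = True, y9 = False, y10 = False, y11 = True, y12 = False.
Every clause has at least one true literal under this assignment.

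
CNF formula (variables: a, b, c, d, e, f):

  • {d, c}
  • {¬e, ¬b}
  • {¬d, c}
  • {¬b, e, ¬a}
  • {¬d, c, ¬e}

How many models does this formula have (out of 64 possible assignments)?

Case analysis on c and d:
  c=T, d=T: f free; 5 ways for (a,b,e) × 2^1 = 10.
  c=T, d=F: f free; 5 ways for (a,b,e) × 2^1 = 10.
  c=F, d=T: a clause becomes empty — 0.
  c=F, d=F: a clause becomes empty — 0.
Total: 10 + 10 + 0 + 0 = 20.

20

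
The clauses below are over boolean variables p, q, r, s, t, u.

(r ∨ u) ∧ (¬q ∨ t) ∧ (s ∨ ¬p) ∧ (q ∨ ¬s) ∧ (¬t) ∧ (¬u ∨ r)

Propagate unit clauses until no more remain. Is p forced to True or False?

Unit clause (¬t) sets t = False.
(¬q ∨ t): since t = False, the clause reduces to (¬q). q = False.
From (¬s ∨ q) and q = False: s = False.
(¬p ∨ s): since s = False, the clause reduces to (¬p). p = False.

False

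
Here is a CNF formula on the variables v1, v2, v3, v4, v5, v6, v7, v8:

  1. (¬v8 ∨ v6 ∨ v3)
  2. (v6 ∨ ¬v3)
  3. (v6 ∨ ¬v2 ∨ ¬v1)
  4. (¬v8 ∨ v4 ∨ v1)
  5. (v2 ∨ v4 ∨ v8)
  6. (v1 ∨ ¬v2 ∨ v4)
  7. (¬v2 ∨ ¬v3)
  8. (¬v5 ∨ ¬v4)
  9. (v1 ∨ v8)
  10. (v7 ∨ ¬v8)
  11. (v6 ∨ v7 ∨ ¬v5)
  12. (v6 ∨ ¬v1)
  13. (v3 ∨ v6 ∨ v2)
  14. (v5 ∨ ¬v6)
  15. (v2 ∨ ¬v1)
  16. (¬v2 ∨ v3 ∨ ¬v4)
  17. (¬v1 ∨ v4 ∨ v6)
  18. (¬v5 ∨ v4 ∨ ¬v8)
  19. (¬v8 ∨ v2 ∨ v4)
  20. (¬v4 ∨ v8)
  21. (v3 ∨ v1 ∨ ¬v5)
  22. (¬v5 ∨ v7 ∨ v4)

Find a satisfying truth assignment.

v1 = 1, v2 = 1, v3 = 0, v4 = 0, v5 = 1, v6 = 1, v7 = 1, v8 = 0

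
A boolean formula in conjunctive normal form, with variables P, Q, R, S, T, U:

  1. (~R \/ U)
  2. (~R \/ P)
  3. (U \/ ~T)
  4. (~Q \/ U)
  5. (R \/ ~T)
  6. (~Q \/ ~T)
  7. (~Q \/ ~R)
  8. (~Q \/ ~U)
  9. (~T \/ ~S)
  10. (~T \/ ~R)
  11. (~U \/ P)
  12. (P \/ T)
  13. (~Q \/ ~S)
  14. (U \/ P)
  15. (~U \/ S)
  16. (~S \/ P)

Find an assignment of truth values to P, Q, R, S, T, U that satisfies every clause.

Pure literal: P appears only positively; assign P = True.
Pure literal: Q appears only negated; assign Q = False.
Branch on R: take R = False.
  then T is forced to False.
For the remaining variables, S = True, U = True works.

P=1  Q=0  R=0  S=1  T=0  U=1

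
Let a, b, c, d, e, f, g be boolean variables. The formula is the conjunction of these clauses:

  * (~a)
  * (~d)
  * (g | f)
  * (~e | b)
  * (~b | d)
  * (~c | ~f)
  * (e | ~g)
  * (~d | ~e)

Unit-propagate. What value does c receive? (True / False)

(~a) stands alone — a = False.
(~d) stands alone — d = False.
From (d | ~b) and d = False: b = False.
From (b | ~e) and b = False: e = False.
From (e | ~g) and e = False: g = False.
(f | g): since g = False, the clause reduces to (f). f = True.
(~f | ~c): since f = True, the clause reduces to (~c). c = False.

False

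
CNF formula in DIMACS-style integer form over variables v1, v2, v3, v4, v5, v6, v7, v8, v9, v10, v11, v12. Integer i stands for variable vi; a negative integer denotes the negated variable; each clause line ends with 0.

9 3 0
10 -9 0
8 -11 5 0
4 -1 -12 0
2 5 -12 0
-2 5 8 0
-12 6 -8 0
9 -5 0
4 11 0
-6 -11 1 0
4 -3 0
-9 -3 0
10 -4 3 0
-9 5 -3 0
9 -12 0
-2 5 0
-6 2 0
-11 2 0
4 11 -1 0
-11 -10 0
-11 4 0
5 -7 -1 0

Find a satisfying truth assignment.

Pure literal: v7 appears only negated; assign v7 = False.
v12 occurs only negated in the remaining clauses — set v12 = False.
Set v1 = True and propagate.
Set v2 = False and propagate.
  then v6 is forced to False.
  then v11 is forced to False.
  then v4 is forced to True.
For the remaining variables, v3 = False, v5 = False, v8 = False, v9 = True, v10 = True works.
Check each clause:
  1. (v3 | v9) — v9 is true.
  2. (v10 | ~v9) — v10 is true.
  3. (v5 | ~v11 | v8) — ~v11 is true.
  4. (~v1 | v4 | ~v12) — v4 is true.
  5. (v2 | v5 | ~v12) — ~v12 is true.
  6. (v8 | v5 | ~v2) — ~v2 is true.
  7. (~v12 | v6 | ~v8) — ~v8 is true.
  8. (v9 | ~v5) — v9 is true.
  9. (v11 | v4) — v4 is true.
  10. (~v11 | v1 | ~v6) — v1 is true.
  11. (v4 | ~v3) — v4 is true.
  12. (~v9 | ~v3) — ~v3 is true.
  13. (~v4 | v10 | v3) — v10 is true.
  14. (~v9 | ~v3 | v5) — ~v3 is true.
  15. (v9 | ~v12) — v9 is true.
  16. (v5 | ~v2) — ~v2 is true.
  17. (~v6 | v2) — ~v6 is true.
  18. (v2 | ~v11) — ~v11 is true.
  19. (v4 | ~v1 | v11) — v4 is true.
  20. (~v11 | ~v10) — ~v11 is true.
  21. (v4 | ~v11) — v4 is true.
  22. (v5 | ~v7 | ~v1) — ~v7 is true.

v1=1, v2=0, v3=0, v4=1, v5=0, v6=0, v7=0, v8=0, v9=1, v10=1, v11=0, v12=0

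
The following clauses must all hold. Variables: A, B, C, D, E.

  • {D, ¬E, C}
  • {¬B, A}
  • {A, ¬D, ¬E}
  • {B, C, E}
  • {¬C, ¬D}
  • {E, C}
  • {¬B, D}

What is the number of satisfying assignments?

Satisfying assignments:
  A=F B=F C=T D=F E=F
  A=F B=F C=T D=F E=T
  A=T B=F C=F D=T E=T
  A=T B=F C=T D=F E=F
  A=T B=F C=T D=F E=T
  A=T B=T C=F D=T E=T
Count: 6.

6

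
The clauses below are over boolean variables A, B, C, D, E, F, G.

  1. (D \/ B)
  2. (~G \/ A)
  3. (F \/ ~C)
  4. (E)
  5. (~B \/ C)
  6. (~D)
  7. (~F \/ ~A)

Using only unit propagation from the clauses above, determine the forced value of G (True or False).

Unit clause (E) sets E = True.
(~D) is a unit clause: D = False.
(D \/ B) with D = False leaves only B, so B = True.
In (~B \/ C), ~B is now false; C must hold, so C = True.
In (F \/ ~C), ~C is now false; F must hold, so F = True.
(~A \/ ~F) with F = True leaves only ~A, so A = False.
(A \/ ~G): since A = False, the clause reduces to (~G). G = False.

False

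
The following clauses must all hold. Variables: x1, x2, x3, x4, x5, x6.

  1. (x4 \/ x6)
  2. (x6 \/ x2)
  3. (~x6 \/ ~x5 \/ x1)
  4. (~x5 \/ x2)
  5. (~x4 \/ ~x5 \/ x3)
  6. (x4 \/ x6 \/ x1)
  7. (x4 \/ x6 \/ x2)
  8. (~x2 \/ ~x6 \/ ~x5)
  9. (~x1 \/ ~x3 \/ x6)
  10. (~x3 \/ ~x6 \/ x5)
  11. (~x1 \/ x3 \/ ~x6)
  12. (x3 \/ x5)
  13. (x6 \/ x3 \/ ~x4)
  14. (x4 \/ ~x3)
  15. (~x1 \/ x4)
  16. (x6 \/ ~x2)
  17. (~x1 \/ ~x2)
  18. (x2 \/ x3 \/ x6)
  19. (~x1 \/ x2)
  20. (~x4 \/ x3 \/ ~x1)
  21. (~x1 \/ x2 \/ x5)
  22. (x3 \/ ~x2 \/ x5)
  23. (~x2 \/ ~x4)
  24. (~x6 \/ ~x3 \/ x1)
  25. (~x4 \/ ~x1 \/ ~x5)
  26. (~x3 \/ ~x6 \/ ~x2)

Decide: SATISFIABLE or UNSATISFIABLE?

UNSATISFIABLE

x6 = True:
  x1 = True:
    propagation gives x3=True, x5=True, x2=True; an empty clause results — contradiction.
  x1 = False:
    propagation gives x5=False, x3=False; an empty clause results — contradiction.
x6 = False:
  propagation gives x4=True, x2=True; an empty clause results — contradiction.
Every branch closes, so no satisfying assignment exists.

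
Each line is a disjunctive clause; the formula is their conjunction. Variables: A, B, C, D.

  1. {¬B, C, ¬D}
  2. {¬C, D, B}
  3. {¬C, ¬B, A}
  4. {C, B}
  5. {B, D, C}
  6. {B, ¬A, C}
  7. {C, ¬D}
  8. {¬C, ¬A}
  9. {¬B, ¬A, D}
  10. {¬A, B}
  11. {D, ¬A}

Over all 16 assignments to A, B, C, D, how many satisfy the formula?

Satisfying assignments:
  A=F B=F C=T D=T
  A=F B=T C=F D=F
That's 2 in total.

2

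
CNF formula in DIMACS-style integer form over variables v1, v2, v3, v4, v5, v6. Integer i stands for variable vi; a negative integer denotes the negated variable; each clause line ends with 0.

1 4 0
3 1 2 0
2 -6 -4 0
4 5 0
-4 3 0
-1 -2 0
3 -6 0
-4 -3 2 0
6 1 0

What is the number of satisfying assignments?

Satisfying assignments:
  v1=F v2=T v3=T v4=T v5=F v6=T
  v1=F v2=T v3=T v4=T v5=T v6=T
  v1=T v2=F v3=F v4=F v5=T v6=F
  v1=T v2=F v3=T v4=F v5=T v6=F
  v1=T v2=F v3=T v4=F v5=T v6=T
That's 5 in total.

5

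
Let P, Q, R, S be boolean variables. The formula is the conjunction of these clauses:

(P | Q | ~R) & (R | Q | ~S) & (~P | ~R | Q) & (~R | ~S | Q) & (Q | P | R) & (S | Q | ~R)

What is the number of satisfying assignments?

9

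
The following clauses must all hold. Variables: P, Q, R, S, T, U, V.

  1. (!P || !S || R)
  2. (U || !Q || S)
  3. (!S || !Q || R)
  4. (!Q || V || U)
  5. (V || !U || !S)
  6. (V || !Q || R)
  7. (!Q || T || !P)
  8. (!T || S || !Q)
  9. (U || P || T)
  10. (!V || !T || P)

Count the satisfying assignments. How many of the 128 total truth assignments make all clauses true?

40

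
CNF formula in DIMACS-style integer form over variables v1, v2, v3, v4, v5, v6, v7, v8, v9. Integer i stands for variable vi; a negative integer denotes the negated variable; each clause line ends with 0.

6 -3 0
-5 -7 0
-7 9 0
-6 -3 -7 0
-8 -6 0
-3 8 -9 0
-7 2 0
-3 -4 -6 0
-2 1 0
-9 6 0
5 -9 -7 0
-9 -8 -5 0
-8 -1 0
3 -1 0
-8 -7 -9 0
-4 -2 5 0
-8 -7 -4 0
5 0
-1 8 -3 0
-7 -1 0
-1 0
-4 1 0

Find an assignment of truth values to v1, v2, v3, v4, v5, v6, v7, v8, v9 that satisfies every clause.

(v5) is a unit clause, so v5 = True.
Unit propagation: (~v7) forces v7 = False.
(~v1) is a unit clause, so v1 = False.
Unit propagation: (~v2) forces v2 = False.
The clause (~v4) is unit: v4 must be False.
Pure literal: v3 appears only negated; assign v3 = False.
Branch on v6: take v6 = True.
  then v8 is forced to False.
v9 is now unconstrained; take v9 = True.

v1=F, v2=F, v3=F, v4=F, v5=T, v6=T, v7=F, v8=F, v9=T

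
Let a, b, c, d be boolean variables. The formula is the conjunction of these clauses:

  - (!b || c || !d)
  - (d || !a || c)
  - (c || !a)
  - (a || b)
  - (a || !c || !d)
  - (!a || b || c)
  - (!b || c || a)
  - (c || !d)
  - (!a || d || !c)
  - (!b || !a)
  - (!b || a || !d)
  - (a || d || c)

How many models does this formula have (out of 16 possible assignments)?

Satisfying assignments:
  a=F b=T c=T d=F
  a=T b=F c=T d=T
That's 2 in total.

2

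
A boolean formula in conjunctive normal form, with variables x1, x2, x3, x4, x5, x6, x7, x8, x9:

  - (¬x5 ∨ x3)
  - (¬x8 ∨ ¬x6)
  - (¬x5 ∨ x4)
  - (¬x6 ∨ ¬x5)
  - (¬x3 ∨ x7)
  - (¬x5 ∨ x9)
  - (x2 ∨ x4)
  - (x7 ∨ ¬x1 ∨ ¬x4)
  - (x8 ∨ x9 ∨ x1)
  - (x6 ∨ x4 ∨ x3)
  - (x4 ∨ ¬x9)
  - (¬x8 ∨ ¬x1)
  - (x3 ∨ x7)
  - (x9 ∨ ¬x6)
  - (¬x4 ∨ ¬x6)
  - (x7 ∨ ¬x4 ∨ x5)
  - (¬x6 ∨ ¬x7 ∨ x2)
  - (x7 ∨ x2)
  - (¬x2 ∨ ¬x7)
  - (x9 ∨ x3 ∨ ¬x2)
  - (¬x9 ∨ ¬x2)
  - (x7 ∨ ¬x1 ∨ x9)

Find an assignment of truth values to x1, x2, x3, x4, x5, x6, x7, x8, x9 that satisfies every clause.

x1 = False  x2 = False  x3 = True  x4 = True  x5 = False  x6 = False  x7 = True  x8 = True  x9 = True

Branch on x1: take x1 = False.
Set x2 = False and propagate.
  then x4 is forced to True.
  then x6 is forced to False.
  then x7 is forced to True.
The remaining clauses are satisfied by x3 = True, x5 = False, x8 = True, x9 = True.
Every clause has at least one true literal under this assignment.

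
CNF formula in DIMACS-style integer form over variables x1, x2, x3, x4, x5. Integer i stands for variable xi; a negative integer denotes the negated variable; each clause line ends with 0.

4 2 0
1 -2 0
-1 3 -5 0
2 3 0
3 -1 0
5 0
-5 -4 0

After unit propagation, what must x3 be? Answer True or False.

Unit clause (x5) sets x5 = True.
(~x5 | ~x4) with x5 = True leaves only ~x4, so x4 = False.
In (x4 | x2), x4 is now false; x2 must hold, so x2 = True.
(x1 | ~x2) with x2 = True leaves only x1, so x1 = True.
(~x1 | ~x5 | x3): since x1 = True, x5 = True, the clause reduces to (x3). x3 = True.

True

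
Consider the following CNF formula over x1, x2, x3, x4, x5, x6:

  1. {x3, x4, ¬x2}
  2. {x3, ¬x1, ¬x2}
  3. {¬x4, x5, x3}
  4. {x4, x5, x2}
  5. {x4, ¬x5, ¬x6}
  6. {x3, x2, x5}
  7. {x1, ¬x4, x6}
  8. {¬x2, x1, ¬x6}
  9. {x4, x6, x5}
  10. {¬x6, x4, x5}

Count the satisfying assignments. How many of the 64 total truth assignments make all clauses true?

19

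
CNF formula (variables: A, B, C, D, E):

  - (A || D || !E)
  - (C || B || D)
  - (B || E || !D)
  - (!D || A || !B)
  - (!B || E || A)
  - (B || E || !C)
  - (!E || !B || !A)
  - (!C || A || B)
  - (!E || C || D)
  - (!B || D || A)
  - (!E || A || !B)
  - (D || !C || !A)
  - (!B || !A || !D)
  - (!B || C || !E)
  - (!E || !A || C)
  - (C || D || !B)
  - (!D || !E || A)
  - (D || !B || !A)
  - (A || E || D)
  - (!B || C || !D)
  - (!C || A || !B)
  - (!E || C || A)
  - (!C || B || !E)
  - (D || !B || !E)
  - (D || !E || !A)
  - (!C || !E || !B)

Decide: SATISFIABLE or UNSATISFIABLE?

B = True:
  A = True:
    propagation gives E=False, D=False; an empty clause results — contradiction.
  A = False:
    propagation gives D=False; an empty clause results — contradiction.
B = False:
  E = True:
    propagation gives C=False, D=True, A=False; an empty clause results — contradiction.
  E = False:
    propagation gives D=False, C=True; an empty clause results — contradiction.
Every branch closes, so no satisfying assignment exists.

UNSATISFIABLE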